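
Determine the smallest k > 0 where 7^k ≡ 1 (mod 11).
10

11 is prime, so ord(7) divides φ(11) = 10.
Divisors of 10: 1, 2, 5, 10.
Repeated squaring: 7^1 ≡ 7, 7^2 ≡ 5, 7^4 ≡ 3, 7^8 ≡ 9 (mod 11).
Test 7^d mod 11 for each divisor d in increasing order:
7^1 ≡ 7
7^2 ≡ 5
7^5 = 7^4·7^1 ≡ 10
7^10 = 7^8·7^2 ≡ 1  ← first divisor giving 1
The order is 10.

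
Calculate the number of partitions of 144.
22540654445

p(n) counts ways to write n as a sum of positive integers (order ignored).
Euler's pentagonal recurrence: p(k) = p(k-1) + p(k-2) - p(k-5) - p(k-7) + p(k-12) + p(k-15) - ... (offsets j(3j∓1)/2, signs ++--, p(0)=1, p(<0)=0).
DP table for k = 0..143: p(0)=1, p(1)=1, p(2)=2, p(3)=3, p(4)=5, p(5)=7, p(6)=11, p(7)=15, p(8)=22, p(9)=30, p(10)=42, p(11)=56, p(12)=77, p(13)=101, p(14)=135, p(15)=176, p(16)=231, p(17)=297, p(18)=385, p(19)=490, p(20)=627, p(21)=792, p(22)=1002, p(23)=1255, p(24)=1575, p(25)=1958, p(26)=2436, p(27)=3010, p(28)=3718, p(29)=4565, p(30)=5604, p(31)=6842, p(32)=8349, p(33)=10143, p(34)=12310, p(35)=14883, p(36)=17977, p(37)=21637, p(38)=26015, p(39)=31185, p(40)=37338, p(41)=44583, p(42)=53174, p(43)=63261, p(44)=75175, p(45)=89134, p(46)=105558, p(47)=124754, p(48)=147273, p(49)=173525, p(50)=204226, p(51)=239943, p(52)=281589, p(53)=329931, p(54)=386155, p(55)=451276, p(56)=526823, p(57)=614154, p(58)=715220, p(59)=831820, p(60)=966467, p(61)=1121505, p(62)=1300156, p(63)=1505499, p(64)=1741630, p(65)=2012558, p(66)=2323520, p(67)=2679689, p(68)=3087735, p(69)=3554345, p(70)=4087968, p(71)=4697205, p(72)=5392783, p(73)=6185689, p(74)=7089500, p(75)=8118264, p(76)=9289091, p(77)=10619863, p(78)=12132164, p(79)=13848650, p(80)=15796476, p(81)=18004327, p(82)=20506255, p(83)=23338469, p(84)=26543660, p(85)=30167357, p(86)=34262962, p(87)=38887673, p(88)=44108109, p(89)=49995925, p(90)=56634173, p(91)=64112359, p(92)=72533807, p(93)=82010177, p(94)=92669720, p(95)=104651419, p(96)=118114304, p(97)=133230930, p(98)=150198136, p(99)=169229875, p(100)=190569292, p(101)=214481126, p(102)=241265379, p(103)=271248950, p(104)=304801365, p(105)=342325709, p(106)=384276336, p(107)=431149389, p(108)=483502844, p(109)=541946240, p(110)=607163746, p(111)=679903203, p(112)=761002156, p(113)=851376628, p(114)=952050665, p(115)=1064144451, p(116)=1188908248, p(117)=1327710076, p(118)=1482074143, p(119)=1653668665, p(120)=1844349560, p(121)=2056148051, p(122)=2291320912, p(123)=2552338241, p(124)=2841940500, p(125)=3163127352, p(126)=3519222692, p(127)=3913864295, p(128)=4351078600, p(129)=4835271870, p(130)=5371315400, p(131)=5964539504, p(132)=6620830889, p(133)=7346629512, p(134)=8149040695, p(135)=9035836076, p(136)=10015581680, p(137)=11097645016, p(138)=12292341831, p(139)=13610949895, p(140)=15065878135, p(141)=16670689208, p(142)=18440293320, p(143)=20390982757.
Final step: p(144) = p(143) + p(142) - p(139) - p(137) + p(132) + p(129) - p(122) - p(118) + p(109) + p(104) - p(93) - p(87) + p(74) + p(67) - p(52) - p(44) + p(27) + p(18)
= 20390982757 + 18440293320 - 13610949895 - 11097645016 + 6620830889 + 4835271870 - 2291320912 - 1482074143 + 541946240 + 304801365 - 82010177 - 38887673 + 7089500 + 2679689 - 281589 - 75175 + 3010 + 385
= 22540654445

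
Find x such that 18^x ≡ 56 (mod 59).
45

Baby-step giant-step with step n = ⌈√59⌉ = 8.
Baby steps 18^j mod 59 (j:value) for j=0..7: 0:1, 1:18, 2:29, 3:50, 4:15, 5:34, 6:22, 7:42.
Giant-step multiplier: 18^(-8) ≡ 18^(58-8) = 18^50 ≡ 16 (mod 59).
Giant steps γ_i = 56·16^i mod 59: γ_0=56, γ_1=11, γ_2=58, γ_3=43, γ_4=39, γ_5=34 (in table at j=5).
x = i·n + j = 5·8 + 5 = 45.
Check: 18^45 ≡ 56 (mod 59).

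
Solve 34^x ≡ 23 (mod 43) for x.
8

Baby-step giant-step with step n = ⌈√43⌉ = 7.
Baby steps 34^j mod 43 (j:value) for j=0..6: 0:1, 1:34, 2:38, 3:2, 4:25, 5:33, 6:4.
Giant-step multiplier: 34^(-7) ≡ 34^(42-7) = 34^35 ≡ 37 (mod 43).
Giant steps γ_i = 23·37^i mod 43: γ_0=23, γ_1=34 (in table at j=1).
x = i·n + j = 1·7 + 1 = 8.
Check: 34^8 ≡ 23 (mod 43).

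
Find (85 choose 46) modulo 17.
0

Using Lucas' theorem:
Write n=85 and k=46 in base 17:
n in base 17: [5, 0]
k in base 17: [2, 12]
C(85,46) mod 17 = ∏ C(n_i, k_i) mod 17
Digit binomials (mod 17): C(5,2) = 10; C(0,12) = 0 (k_i > n_i)
Product: 10 × 0 = 0 ≡ 0 (mod 17)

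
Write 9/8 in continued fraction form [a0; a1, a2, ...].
[1; 8]

Euclidean algorithm steps:
9 = 1 × 8 + 1
8 = 8 × 1 + 0
Continued fraction: [1; 8]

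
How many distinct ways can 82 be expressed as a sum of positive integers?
20506255

p(n) counts ways to write n as a sum of positive integers (order ignored).
Euler's pentagonal recurrence: p(k) = p(k-1) + p(k-2) - p(k-5) - p(k-7) + p(k-12) + p(k-15) - ... (offsets j(3j∓1)/2, signs ++--, p(0)=1, p(<0)=0).
DP table for k = 0..81: p(0)=1, p(1)=1, p(2)=2, p(3)=3, p(4)=5, p(5)=7, p(6)=11, p(7)=15, p(8)=22, p(9)=30, p(10)=42, p(11)=56, p(12)=77, p(13)=101, p(14)=135, p(15)=176, p(16)=231, p(17)=297, p(18)=385, p(19)=490, p(20)=627, p(21)=792, p(22)=1002, p(23)=1255, p(24)=1575, p(25)=1958, p(26)=2436, p(27)=3010, p(28)=3718, p(29)=4565, p(30)=5604, p(31)=6842, p(32)=8349, p(33)=10143, p(34)=12310, p(35)=14883, p(36)=17977, p(37)=21637, p(38)=26015, p(39)=31185, p(40)=37338, p(41)=44583, p(42)=53174, p(43)=63261, p(44)=75175, p(45)=89134, p(46)=105558, p(47)=124754, p(48)=147273, p(49)=173525, p(50)=204226, p(51)=239943, p(52)=281589, p(53)=329931, p(54)=386155, p(55)=451276, p(56)=526823, p(57)=614154, p(58)=715220, p(59)=831820, p(60)=966467, p(61)=1121505, p(62)=1300156, p(63)=1505499, p(64)=1741630, p(65)=2012558, p(66)=2323520, p(67)=2679689, p(68)=3087735, p(69)=3554345, p(70)=4087968, p(71)=4697205, p(72)=5392783, p(73)=6185689, p(74)=7089500, p(75)=8118264, p(76)=9289091, p(77)=10619863, p(78)=12132164, p(79)=13848650, p(80)=15796476, p(81)=18004327.
Final step: p(82) = p(81) + p(80) - p(77) - p(75) + p(70) + p(67) - p(60) - p(56) + p(47) + p(42) - p(31) - p(25) + p(12) + p(5)
= 18004327 + 15796476 - 10619863 - 8118264 + 4087968 + 2679689 - 966467 - 526823 + 124754 + 53174 - 6842 - 1958 + 77 + 7
= 20506255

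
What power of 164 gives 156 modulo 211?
21

Baby-step giant-step with step n = ⌈√211⌉ = 15.
Baby steps 164^j mod 211 (j:value) for j=0..14: 0:1, 1:164, 2:99, 3:200, 4:95, 5:177, 6:121, 7:10, 8:163, 9:146, 10:101, 11:106, 12:82, 13:155, 14:100.
Giant-step multiplier: 164^(-15) ≡ 164^(210-15) = 164^195 ≡ 40 (mod 211).
Giant steps γ_i = 156·40^i mod 211: γ_0=156, γ_1=121 (in table at j=6).
x = i·n + j = 1·15 + 6 = 21.
Check: 164^21 ≡ 156 (mod 211).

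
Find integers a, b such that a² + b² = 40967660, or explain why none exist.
Not possible

Factorization: 40967660 = 2^2 × 5 × 127^3
By Fermat: n is sum of two squares iff every prime p ≡ 3 (mod 4) appears to even power.
Prime(s) ≡ 3 (mod 4) with odd exponent: [(127, 3)]
Therefore 40967660 cannot be expressed as a² + b².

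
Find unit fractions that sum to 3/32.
1/11 + 1/352

Greedy algorithm:
3/32: ceiling(32/3) = 11, use 1/11
1/352: ceiling(352/1) = 352, use 1/352
Result: 3/32 = 1/11 + 1/352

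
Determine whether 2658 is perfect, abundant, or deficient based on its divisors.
abundant

Proper divisors of 2658: sum = 1 + 2 + 3 + 6 + 443 + 886 + 1329 = 2670
Since 2670 > 2658, 2658 is abundant.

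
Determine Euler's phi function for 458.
228

458 = 2 × 229
φ(n) = n × ∏(1 - 1/p) for each prime p dividing n
φ(458) = 458 × (1 - 1/2) × (1 - 1/229) = 228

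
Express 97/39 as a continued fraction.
[2; 2, 19]

Euclidean algorithm steps:
97 = 2 × 39 + 19
39 = 2 × 19 + 1
19 = 19 × 1 + 0
Continued fraction: [2; 2, 19]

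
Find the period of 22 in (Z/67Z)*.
11

67 is prime, so ord(22) divides φ(67) = 66.
Divisors of 66: 1, 2, 3, 6, 11, 22, 33, 66.
Repeated squaring: 22^1 ≡ 22, 22^2 ≡ 15, 22^4 ≡ 24, 22^8 ≡ 40, 22^16 ≡ 59, 22^32 ≡ 64, 22^64 ≡ 9 (mod 67).
Test 22^d mod 67 for each divisor d in increasing order:
22^1 ≡ 22
22^2 ≡ 15
22^3 = 22^2·22^1 ≡ 62
22^6 = 22^4·22^2 ≡ 25
22^11 = 22^8·22^2·22^1 ≡ 1  ← first divisor giving 1
The order is 11.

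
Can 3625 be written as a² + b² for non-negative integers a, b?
5² + 60² (a=5, b=60)

Factorization: 3625 = 5^3 × 29
By Fermat: n is sum of two squares iff every prime p ≡ 3 (mod 4) appears to even power.
All primes ≡ 3 (mod 4) appear to even power.
Search a = 0, 1, 2, … for 3625 - a² a perfect square: first hit at a = 5: 3625 - 25 = 3600 = 60².
3625 = 5² + 60² = 25 + 3600 ✓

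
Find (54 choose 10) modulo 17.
0

Using Lucas' theorem:
Write n=54 and k=10 in base 17:
n in base 17: [3, 3]
k in base 17: [0, 10]
C(54,10) mod 17 = ∏ C(n_i, k_i) mod 17
Digit binomials (mod 17): C(3,0) = 1; C(3,10) = 0 (k_i > n_i)
Product: 1 × 0 = 0 ≡ 0 (mod 17)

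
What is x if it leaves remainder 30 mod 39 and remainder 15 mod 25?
615

Using Chinese Remainder Theorem:
M = 39 × 25 = 975
M1 = 25, M2 = 39
y1 = 25^(-1) mod 39 = 25
y2 = 39^(-1) mod 25 = 9
x = (30×25×25 + 15×39×9) mod 975 = 615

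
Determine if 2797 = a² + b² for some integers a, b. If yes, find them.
14² + 51² (a=14, b=51)

Factorization: 2797 = 2797
By Fermat: n is sum of two squares iff every prime p ≡ 3 (mod 4) appears to even power.
All primes ≡ 3 (mod 4) appear to even power.
Search a = 0, 1, 2, … for 2797 - a² a perfect square: first hit at a = 14: 2797 - 196 = 2601 = 51².
2797 = 14² + 51² = 196 + 2601 ✓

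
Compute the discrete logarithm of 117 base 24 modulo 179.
104

Baby-step giant-step with step n = ⌈√179⌉ = 14.
Baby steps 24^j mod 179 (j:value) for j=0..13: 0:1, 1:24, 2:39, 3:41, 4:89, 5:167, 6:70, 7:69, 8:45, 9:6, 10:144, 11:55, 12:67, 13:176.
Giant-step multiplier: 24^(-14) ≡ 24^(178-14) = 24^164 ≡ 87 (mod 179).
Giant steps γ_i = 117·87^i mod 179: γ_0=117, γ_1=155, γ_2=60, γ_3=29, γ_4=17, γ_5=47, γ_6=151, γ_7=70 (in table at j=6).
x = i·n + j = 7·14 + 6 = 104.
Check: 24^104 ≡ 117 (mod 179).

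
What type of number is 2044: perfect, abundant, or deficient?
abundant

Proper divisors of 2044: sum = 1 + 2 + 4 + 7 + 14 + 28 + 73 + 146 + 292 + 511 + 1022 = 2100
Since 2100 > 2044, 2044 is abundant.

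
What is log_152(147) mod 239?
100

Baby-step giant-step with step n = ⌈√239⌉ = 16.
Baby steps 152^j mod 239 (j:value) for j=0..15: 0:1, 1:152, 2:160, 3:181, 4:27, 5:41, 6:18, 7:107, 8:12, 9:151, 10:8, 11:21, 12:85, 13:14, 14:216, 15:89.
Giant-step multiplier: 152^(-16) ≡ 152^(238-16) = 152^222 ≡ 161 (mod 239).
Giant steps γ_i = 147·161^i mod 239: γ_0=147, γ_1=6, γ_2=10, γ_3=176, γ_4=134, γ_5=64, γ_6=27 (in table at j=4).
x = i·n + j = 6·16 + 4 = 100.
Check: 152^100 ≡ 147 (mod 239).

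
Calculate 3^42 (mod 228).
45

Repeated squaring. Binary of 42 = 101010.
3^1 ≡ 3 (mod 228); 3^2 ≡ 9 (mod 228); 3^4 ≡ 81 (mod 228); 3^8 ≡ 177 (mod 228); 3^16 ≡ 93 (mod 228); 3^32 ≡ 213 (mod 228)
3^42 = 3^2 × 3^8 × 3^32 ≡ 45 (mod 228)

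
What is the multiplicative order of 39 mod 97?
96

97 is prime, so ord(39) divides φ(97) = 96.
Divisors of 96: 1, 2, 3, 4, 6, 8, 12, 16, 24, 32, 48, 96.
Repeated squaring: 39^1 ≡ 39, 39^2 ≡ 66, 39^4 ≡ 88, 39^8 ≡ 81, 39^16 ≡ 62, 39^32 ≡ 61, 39^64 ≡ 35 (mod 97).
Test 39^d mod 97 for each divisor d in increasing order:
39^1 ≡ 39
39^2 ≡ 66
39^3 = 39^2·39^1 ≡ 52
39^4 ≡ 88
39^6 = 39^4·39^2 ≡ 85
39^8 ≡ 81
39^12 = 39^8·39^4 ≡ 47
39^16 ≡ 62
39^24 = 39^16·39^8 ≡ 75
39^32 ≡ 61
39^48 = 39^32·39^16 ≡ 96
39^96 = 39^64·39^32 ≡ 1  ← first divisor giving 1
The order is 96.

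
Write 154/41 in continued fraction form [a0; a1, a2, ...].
[3; 1, 3, 10]

Euclidean algorithm steps:
154 = 3 × 41 + 31
41 = 1 × 31 + 10
31 = 3 × 10 + 1
10 = 10 × 1 + 0
Continued fraction: [3; 1, 3, 10]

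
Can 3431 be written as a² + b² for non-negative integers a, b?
Not possible

Factorization: 3431 = 47 × 73
By Fermat: n is sum of two squares iff every prime p ≡ 3 (mod 4) appears to even power.
Prime(s) ≡ 3 (mod 4) with odd exponent: [(47, 1)]
Therefore 3431 cannot be expressed as a² + b².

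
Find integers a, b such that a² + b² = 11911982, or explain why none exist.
Not possible

Factorization: 11911982 = 2 × 29 × 59^3
By Fermat: n is sum of two squares iff every prime p ≡ 3 (mod 4) appears to even power.
Prime(s) ≡ 3 (mod 4) with odd exponent: [(59, 3)]
Therefore 11911982 cannot be expressed as a² + b².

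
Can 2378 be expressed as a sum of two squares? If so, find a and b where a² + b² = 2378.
13² + 47² (a=13, b=47)

Factorization: 2378 = 2 × 29 × 41
By Fermat: n is sum of two squares iff every prime p ≡ 3 (mod 4) appears to even power.
All primes ≡ 3 (mod 4) appear to even power.
Search a = 0, 1, 2, … for 2378 - a² a perfect square: first hit at a = 13: 2378 - 169 = 2209 = 47².
2378 = 13² + 47² = 169 + 2209 ✓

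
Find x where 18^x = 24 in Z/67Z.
54

Baby-step giant-step with step n = ⌈√67⌉ = 9.
Baby steps 18^j mod 67 (j:value) for j=0..8: 0:1, 1:18, 2:56, 3:3, 4:54, 5:34, 6:9, 7:28, 8:35.
Giant-step multiplier: 18^(-9) ≡ 18^(66-9) = 18^57 ≡ 5 (mod 67).
Giant steps γ_i = 24·5^i mod 67: γ_0=24, γ_1=53, γ_2=64, γ_3=52, γ_4=59, γ_5=27, γ_6=1 (in table at j=0).
x = i·n + j = 6·9 + 0 = 54.
Check: 18^54 ≡ 24 (mod 67).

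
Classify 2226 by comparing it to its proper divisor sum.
abundant

Proper divisors of 2226: sum = 1 + 2 + 3 + 6 + 7 + 14 + 21 + 42 + 53 + 106 + 159 + 318 + 371 + 742 + 1113 = 2958
Since 2958 > 2226, 2226 is abundant.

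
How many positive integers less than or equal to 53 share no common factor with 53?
52

53 = 53
φ(n) = n × ∏(1 - 1/p) for each prime p dividing n
φ(53) = 53 × (1 - 1/53) = 52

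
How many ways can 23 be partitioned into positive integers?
1255

p(n) counts ways to write n as a sum of positive integers (order ignored).
Euler's pentagonal recurrence: p(k) = p(k-1) + p(k-2) - p(k-5) - p(k-7) + p(k-12) + p(k-15) - ... (offsets j(3j∓1)/2, signs ++--, p(0)=1, p(<0)=0).
DP table for k = 0..22: p(0)=1, p(1)=1, p(2)=2, p(3)=3, p(4)=5, p(5)=7, p(6)=11, p(7)=15, p(8)=22, p(9)=30, p(10)=42, p(11)=56, p(12)=77, p(13)=101, p(14)=135, p(15)=176, p(16)=231, p(17)=297, p(18)=385, p(19)=490, p(20)=627, p(21)=792, p(22)=1002.
Final step: p(23) = p(22) + p(21) - p(18) - p(16) + p(11) + p(8) - p(1)
= 1002 + 792 - 385 - 231 + 56 + 22 - 1
= 1255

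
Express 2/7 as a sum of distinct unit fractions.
1/4 + 1/28

Greedy algorithm:
2/7: ceiling(7/2) = 4, use 1/4
1/28: ceiling(28/1) = 28, use 1/28
Result: 2/7 = 1/4 + 1/28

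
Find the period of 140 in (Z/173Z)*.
43

173 is prime, so ord(140) divides φ(173) = 172.
Divisors of 172: 1, 2, 4, 43, 86, 172.
Repeated squaring: 140^1 ≡ 140, 140^2 ≡ 51, 140^4 ≡ 6, 140^8 ≡ 36, 140^16 ≡ 85, 140^32 ≡ 132, 140^64 ≡ 124, 140^128 ≡ 152 (mod 173).
Test 140^d mod 173 for each divisor d in increasing order:
140^1 ≡ 140
140^2 ≡ 51
140^4 ≡ 6
140^43 = 140^32·140^8·140^2·140^1 ≡ 1  ← first divisor giving 1
The order is 43.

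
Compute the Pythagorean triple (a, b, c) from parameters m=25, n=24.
(49, 1200, 1201)

Euclid's formula: a = m² - n², b = 2mn, c = m² + n²
m = 25, n = 24
a = 25² - 24² = 625 - 576 = 49
b = 2 × 25 × 24 = 1200
c = 25² + 24² = 625 + 576 = 1201
Verification: 49² + 1200² = 2401 + 1440000 = 1442401 = 1201² ✓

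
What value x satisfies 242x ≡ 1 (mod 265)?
23

gcd(242, 265) = 1, so the inverse exists.
Extended Euclidean algorithm on (265, 242):
265 = 1 × 242 + 23  ⟹  23 = (1)·265 + (-1)·242
242 = 10 × 23 + 12  ⟹  12 = (-10)·265 + (11)·242
23 = 1 × 12 + 11  ⟹  11 = (11)·265 + (-12)·242
12 = 1 × 11 + 1  ⟹  1 = (-21)·265 + (23)·242
So (23)·242 ≡ 1 (mod 265), i.e. 242^(-1) ≡ 23 (mod 265).
Check: 242 × 23 = 5566 ≡ 1 (mod 265)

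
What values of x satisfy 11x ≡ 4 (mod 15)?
x ≡ 14 (mod 15)

gcd(11, 15) = 1, which divides 4, so solutions exist.
Find 11^(-1) mod 15 by the extended Euclidean algorithm:
15 = 1 × 11 + 4  ⟹  4 = (1)·15 + (-1)·11
11 = 2 × 4 + 3  ⟹  3 = (-2)·15 + (3)·11
4 = 1 × 3 + 1  ⟹  1 = (3)·15 + (-4)·11
So (-4)·11 ≡ 1 (mod 15), i.e. 11^(-1) ≡ -4 ≡ 11 (mod 15).
x ≡ 11 × 4 = 44 ≡ 14 (mod 15).
Check: 11 × 14 = 154 ≡ 4 (mod 15).
Unique solution: x ≡ 14 (mod 15)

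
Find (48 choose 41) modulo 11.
0

Using Lucas' theorem:
Write n=48 and k=41 in base 11:
n in base 11: [4, 4]
k in base 11: [3, 8]
C(48,41) mod 11 = ∏ C(n_i, k_i) mod 11
Digit binomials (mod 11): C(4,3) = 4; C(4,8) = 0 (k_i > n_i)
Product: 4 × 0 = 0 ≡ 0 (mod 11)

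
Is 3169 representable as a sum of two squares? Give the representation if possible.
12² + 55² (a=12, b=55)

Factorization: 3169 = 3169
By Fermat: n is sum of two squares iff every prime p ≡ 3 (mod 4) appears to even power.
All primes ≡ 3 (mod 4) appear to even power.
Search a = 0, 1, 2, … for 3169 - a² a perfect square: first hit at a = 12: 3169 - 144 = 3025 = 55².
3169 = 12² + 55² = 144 + 3025 ✓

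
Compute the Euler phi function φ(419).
418

419 = 419
φ(n) = n × ∏(1 - 1/p) for each prime p dividing n
φ(419) = 419 × (1 - 1/419) = 418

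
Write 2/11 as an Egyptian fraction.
1/6 + 1/66

Greedy algorithm:
2/11: ceiling(11/2) = 6, use 1/6
1/66: ceiling(66/1) = 66, use 1/66
Result: 2/11 = 1/6 + 1/66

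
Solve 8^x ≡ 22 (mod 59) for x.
28

Baby-step giant-step with step n = ⌈√59⌉ = 8.
Baby steps 8^j mod 59 (j:value) for j=0..7: 0:1, 1:8, 2:5, 3:40, 4:25, 5:23, 6:7, 7:56.
Giant-step multiplier: 8^(-8) ≡ 8^(58-8) = 8^50 ≡ 27 (mod 59).
Giant steps γ_i = 22·27^i mod 59: γ_0=22, γ_1=4, γ_2=49, γ_3=25 (in table at j=4).
x = i·n + j = 3·8 + 4 = 28.
Check: 8^28 ≡ 22 (mod 59).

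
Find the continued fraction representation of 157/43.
[3; 1, 1, 1, 6, 2]

Euclidean algorithm steps:
157 = 3 × 43 + 28
43 = 1 × 28 + 15
28 = 1 × 15 + 13
15 = 1 × 13 + 2
13 = 6 × 2 + 1
2 = 2 × 1 + 0
Continued fraction: [3; 1, 1, 1, 6, 2]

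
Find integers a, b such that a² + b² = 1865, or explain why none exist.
4² + 43² (a=4, b=43)

Factorization: 1865 = 5 × 373
By Fermat: n is sum of two squares iff every prime p ≡ 3 (mod 4) appears to even power.
All primes ≡ 3 (mod 4) appear to even power.
Search a = 0, 1, 2, … for 1865 - a² a perfect square: first hit at a = 4: 1865 - 16 = 1849 = 43².
1865 = 4² + 43² = 16 + 1849 ✓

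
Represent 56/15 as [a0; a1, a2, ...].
[3; 1, 2, 1, 3]

Euclidean algorithm steps:
56 = 3 × 15 + 11
15 = 1 × 11 + 4
11 = 2 × 4 + 3
4 = 1 × 3 + 1
3 = 3 × 1 + 0
Continued fraction: [3; 1, 2, 1, 3]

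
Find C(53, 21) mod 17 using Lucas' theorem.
0

Using Lucas' theorem:
Write n=53 and k=21 in base 17:
n in base 17: [3, 2]
k in base 17: [1, 4]
C(53,21) mod 17 = ∏ C(n_i, k_i) mod 17
Digit binomials (mod 17): C(3,1) = 3; C(2,4) = 0 (k_i > n_i)
Product: 3 × 0 = 0 ≡ 0 (mod 17)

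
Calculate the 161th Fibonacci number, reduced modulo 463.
304

Matrix identity: Q^n = [[F_(n+1), F_n], [F_n, F_(n-1)]] with Q = [[1,1],[1,0]].
n = 161 = 10100001₂. Square-and-multiply, entries mod 463:
Q^1 = [[1,1],[1,0]]
Q^2 = (Q^1)² = [[2,1],[1,1]]
Q^5 = (Q^2)²·Q = [[8,5],[5,3]]
Q^10 = (Q^5)² = [[89,55],[55,34]]
Q^20 = (Q^10)² = [[297,283],[283,14]]
Q^40 = (Q^20)² = [[229,43],[43,186]]
Q^80 = (Q^40)² = [[119,251],[251,331]]
Q^161 = (Q^80)²·Q = [[282,304],[304,441]]
F_161 mod 463 = Q^161[0][1] = 304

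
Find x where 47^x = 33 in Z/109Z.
27

Baby-step giant-step with step n = ⌈√109⌉ = 11.
Baby steps 47^j mod 109 (j:value) for j=0..10: 0:1, 1:47, 2:29, 3:55, 4:78, 5:69, 6:82, 7:39, 8:89, 9:41, 10:74.
Giant-step multiplier: 47^(-11) ≡ 47^(108-11) = 47^97 ≡ 98 (mod 109).
Giant steps γ_i = 33·98^i mod 109: γ_0=33, γ_1=73, γ_2=69 (in table at j=5).
x = i·n + j = 2·11 + 5 = 27.
Check: 47^27 ≡ 33 (mod 109).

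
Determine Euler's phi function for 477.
312

477 = 3^2 × 53
φ(n) = n × ∏(1 - 1/p) for each prime p dividing n
φ(477) = 477 × (1 - 1/3) × (1 - 1/53) = 312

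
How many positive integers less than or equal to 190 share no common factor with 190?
72

190 = 2 × 5 × 19
φ(n) = n × ∏(1 - 1/p) for each prime p dividing n
φ(190) = 190 × (1 - 1/2) × (1 - 1/5) × (1 - 1/19) = 72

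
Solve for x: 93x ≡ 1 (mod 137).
28

gcd(93, 137) = 1, so the inverse exists.
Extended Euclidean algorithm on (137, 93):
137 = 1 × 93 + 44  ⟹  44 = (1)·137 + (-1)·93
93 = 2 × 44 + 5  ⟹  5 = (-2)·137 + (3)·93
44 = 8 × 5 + 4  ⟹  4 = (17)·137 + (-25)·93
5 = 1 × 4 + 1  ⟹  1 = (-19)·137 + (28)·93
So (28)·93 ≡ 1 (mod 137), i.e. 93^(-1) ≡ 28 (mod 137).
Check: 93 × 28 = 2604 ≡ 1 (mod 137)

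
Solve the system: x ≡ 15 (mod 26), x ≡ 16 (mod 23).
223

Using Chinese Remainder Theorem:
M = 26 × 23 = 598
M1 = 23, M2 = 26
y1 = 23^(-1) mod 26 = 17
y2 = 26^(-1) mod 23 = 8
x = (15×23×17 + 16×26×8) mod 598 = 223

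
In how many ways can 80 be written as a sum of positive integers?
15796476

p(n) counts ways to write n as a sum of positive integers (order ignored).
Euler's pentagonal recurrence: p(k) = p(k-1) + p(k-2) - p(k-5) - p(k-7) + p(k-12) + p(k-15) - ... (offsets j(3j∓1)/2, signs ++--, p(0)=1, p(<0)=0).
DP table for k = 0..79: p(0)=1, p(1)=1, p(2)=2, p(3)=3, p(4)=5, p(5)=7, p(6)=11, p(7)=15, p(8)=22, p(9)=30, p(10)=42, p(11)=56, p(12)=77, p(13)=101, p(14)=135, p(15)=176, p(16)=231, p(17)=297, p(18)=385, p(19)=490, p(20)=627, p(21)=792, p(22)=1002, p(23)=1255, p(24)=1575, p(25)=1958, p(26)=2436, p(27)=3010, p(28)=3718, p(29)=4565, p(30)=5604, p(31)=6842, p(32)=8349, p(33)=10143, p(34)=12310, p(35)=14883, p(36)=17977, p(37)=21637, p(38)=26015, p(39)=31185, p(40)=37338, p(41)=44583, p(42)=53174, p(43)=63261, p(44)=75175, p(45)=89134, p(46)=105558, p(47)=124754, p(48)=147273, p(49)=173525, p(50)=204226, p(51)=239943, p(52)=281589, p(53)=329931, p(54)=386155, p(55)=451276, p(56)=526823, p(57)=614154, p(58)=715220, p(59)=831820, p(60)=966467, p(61)=1121505, p(62)=1300156, p(63)=1505499, p(64)=1741630, p(65)=2012558, p(66)=2323520, p(67)=2679689, p(68)=3087735, p(69)=3554345, p(70)=4087968, p(71)=4697205, p(72)=5392783, p(73)=6185689, p(74)=7089500, p(75)=8118264, p(76)=9289091, p(77)=10619863, p(78)=12132164, p(79)=13848650.
Final step: p(80) = p(79) + p(78) - p(75) - p(73) + p(68) + p(65) - p(58) - p(54) + p(45) + p(40) - p(29) - p(23) + p(10) + p(3)
= 13848650 + 12132164 - 8118264 - 6185689 + 3087735 + 2012558 - 715220 - 386155 + 89134 + 37338 - 4565 - 1255 + 42 + 3
= 15796476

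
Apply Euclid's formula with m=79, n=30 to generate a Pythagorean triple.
(5341, 4740, 7141)

Euclid's formula: a = m² - n², b = 2mn, c = m² + n²
m = 79, n = 30
a = 79² - 30² = 6241 - 900 = 5341
b = 2 × 79 × 30 = 4740
c = 79² + 30² = 6241 + 900 = 7141
Verification: 5341² + 4740² = 28526281 + 22467600 = 50993881 = 7141² ✓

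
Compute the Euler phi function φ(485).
384

485 = 5 × 97
φ(n) = n × ∏(1 - 1/p) for each prime p dividing n
φ(485) = 485 × (1 - 1/5) × (1 - 1/97) = 384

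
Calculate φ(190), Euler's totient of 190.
72

190 = 2 × 5 × 19
φ(n) = n × ∏(1 - 1/p) for each prime p dividing n
φ(190) = 190 × (1 - 1/2) × (1 - 1/5) × (1 - 1/19) = 72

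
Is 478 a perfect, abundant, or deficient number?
deficient

Proper divisors of 478: sum = 1 + 2 + 239 = 242
Since 242 < 478, 478 is deficient.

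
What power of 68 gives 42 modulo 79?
2

Baby-step giant-step with step n = ⌈√79⌉ = 9.
Baby steps 68^j mod 79 (j:value) for j=0..8: 0:1, 1:68, 2:42, 3:12, 4:26, 5:30, 6:65, 7:75, 8:44.
h = 42 is already in the table at j=2, so x = 2.
Check: 68^2 ≡ 42 (mod 79).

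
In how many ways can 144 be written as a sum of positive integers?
22540654445

p(n) counts ways to write n as a sum of positive integers (order ignored).
Euler's pentagonal recurrence: p(k) = p(k-1) + p(k-2) - p(k-5) - p(k-7) + p(k-12) + p(k-15) - ... (offsets j(3j∓1)/2, signs ++--, p(0)=1, p(<0)=0).
DP table for k = 0..143: p(0)=1, p(1)=1, p(2)=2, p(3)=3, p(4)=5, p(5)=7, p(6)=11, p(7)=15, p(8)=22, p(9)=30, p(10)=42, p(11)=56, p(12)=77, p(13)=101, p(14)=135, p(15)=176, p(16)=231, p(17)=297, p(18)=385, p(19)=490, p(20)=627, p(21)=792, p(22)=1002, p(23)=1255, p(24)=1575, p(25)=1958, p(26)=2436, p(27)=3010, p(28)=3718, p(29)=4565, p(30)=5604, p(31)=6842, p(32)=8349, p(33)=10143, p(34)=12310, p(35)=14883, p(36)=17977, p(37)=21637, p(38)=26015, p(39)=31185, p(40)=37338, p(41)=44583, p(42)=53174, p(43)=63261, p(44)=75175, p(45)=89134, p(46)=105558, p(47)=124754, p(48)=147273, p(49)=173525, p(50)=204226, p(51)=239943, p(52)=281589, p(53)=329931, p(54)=386155, p(55)=451276, p(56)=526823, p(57)=614154, p(58)=715220, p(59)=831820, p(60)=966467, p(61)=1121505, p(62)=1300156, p(63)=1505499, p(64)=1741630, p(65)=2012558, p(66)=2323520, p(67)=2679689, p(68)=3087735, p(69)=3554345, p(70)=4087968, p(71)=4697205, p(72)=5392783, p(73)=6185689, p(74)=7089500, p(75)=8118264, p(76)=9289091, p(77)=10619863, p(78)=12132164, p(79)=13848650, p(80)=15796476, p(81)=18004327, p(82)=20506255, p(83)=23338469, p(84)=26543660, p(85)=30167357, p(86)=34262962, p(87)=38887673, p(88)=44108109, p(89)=49995925, p(90)=56634173, p(91)=64112359, p(92)=72533807, p(93)=82010177, p(94)=92669720, p(95)=104651419, p(96)=118114304, p(97)=133230930, p(98)=150198136, p(99)=169229875, p(100)=190569292, p(101)=214481126, p(102)=241265379, p(103)=271248950, p(104)=304801365, p(105)=342325709, p(106)=384276336, p(107)=431149389, p(108)=483502844, p(109)=541946240, p(110)=607163746, p(111)=679903203, p(112)=761002156, p(113)=851376628, p(114)=952050665, p(115)=1064144451, p(116)=1188908248, p(117)=1327710076, p(118)=1482074143, p(119)=1653668665, p(120)=1844349560, p(121)=2056148051, p(122)=2291320912, p(123)=2552338241, p(124)=2841940500, p(125)=3163127352, p(126)=3519222692, p(127)=3913864295, p(128)=4351078600, p(129)=4835271870, p(130)=5371315400, p(131)=5964539504, p(132)=6620830889, p(133)=7346629512, p(134)=8149040695, p(135)=9035836076, p(136)=10015581680, p(137)=11097645016, p(138)=12292341831, p(139)=13610949895, p(140)=15065878135, p(141)=16670689208, p(142)=18440293320, p(143)=20390982757.
Final step: p(144) = p(143) + p(142) - p(139) - p(137) + p(132) + p(129) - p(122) - p(118) + p(109) + p(104) - p(93) - p(87) + p(74) + p(67) - p(52) - p(44) + p(27) + p(18)
= 20390982757 + 18440293320 - 13610949895 - 11097645016 + 6620830889 + 4835271870 - 2291320912 - 1482074143 + 541946240 + 304801365 - 82010177 - 38887673 + 7089500 + 2679689 - 281589 - 75175 + 3010 + 385
= 22540654445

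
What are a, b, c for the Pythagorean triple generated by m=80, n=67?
(1911, 10720, 10889)

Euclid's formula: a = m² - n², b = 2mn, c = m² + n²
m = 80, n = 67
a = 80² - 67² = 6400 - 4489 = 1911
b = 2 × 80 × 67 = 10720
c = 80² + 67² = 6400 + 4489 = 10889
Verification: 1911² + 10720² = 3651921 + 114918400 = 118570321 = 10889² ✓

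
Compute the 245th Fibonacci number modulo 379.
197

Matrix identity: Q^n = [[F_(n+1), F_n], [F_n, F_(n-1)]] with Q = [[1,1],[1,0]].
n = 245 = 11110101₂. Square-and-multiply, entries mod 379:
Q^1 = [[1,1],[1,0]]
Q^3 = (Q^1)²·Q = [[3,2],[2,1]]
Q^7 = (Q^3)²·Q = [[21,13],[13,8]]
Q^15 = (Q^7)²·Q = [[229,231],[231,377]]
Q^30 = (Q^15)² = [[61,135],[135,305]]
Q^61 = (Q^30)²·Q = [[104,343],[343,140]]
Q^122 = (Q^61)² = [[363,312],[312,51]]
Q^245 = (Q^122)²·Q = [[126,197],[197,308]]
F_245 mod 379 = Q^245[0][1] = 197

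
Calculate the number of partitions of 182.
819876908323

p(n) counts ways to write n as a sum of positive integers (order ignored).
Euler's pentagonal recurrence: p(k) = p(k-1) + p(k-2) - p(k-5) - p(k-7) + p(k-12) + p(k-15) - ... (offsets j(3j∓1)/2, signs ++--, p(0)=1, p(<0)=0).
DP table for k = 0..181: p(0)=1, p(1)=1, p(2)=2, p(3)=3, p(4)=5, p(5)=7, p(6)=11, p(7)=15, p(8)=22, p(9)=30, p(10)=42, p(11)=56, p(12)=77, p(13)=101, p(14)=135, p(15)=176, p(16)=231, p(17)=297, p(18)=385, p(19)=490, p(20)=627, p(21)=792, p(22)=1002, p(23)=1255, p(24)=1575, p(25)=1958, p(26)=2436, p(27)=3010, p(28)=3718, p(29)=4565, p(30)=5604, p(31)=6842, p(32)=8349, p(33)=10143, p(34)=12310, p(35)=14883, p(36)=17977, p(37)=21637, p(38)=26015, p(39)=31185, p(40)=37338, p(41)=44583, p(42)=53174, p(43)=63261, p(44)=75175, p(45)=89134, p(46)=105558, p(47)=124754, p(48)=147273, p(49)=173525, p(50)=204226, p(51)=239943, p(52)=281589, p(53)=329931, p(54)=386155, p(55)=451276, p(56)=526823, p(57)=614154, p(58)=715220, p(59)=831820, p(60)=966467, p(61)=1121505, p(62)=1300156, p(63)=1505499, p(64)=1741630, p(65)=2012558, p(66)=2323520, p(67)=2679689, p(68)=3087735, p(69)=3554345, p(70)=4087968, p(71)=4697205, p(72)=5392783, p(73)=6185689, p(74)=7089500, p(75)=8118264, p(76)=9289091, p(77)=10619863, p(78)=12132164, p(79)=13848650, p(80)=15796476, p(81)=18004327, p(82)=20506255, p(83)=23338469, p(84)=26543660, p(85)=30167357, p(86)=34262962, p(87)=38887673, p(88)=44108109, p(89)=49995925, p(90)=56634173, p(91)=64112359, p(92)=72533807, p(93)=82010177, p(94)=92669720, p(95)=104651419, p(96)=118114304, p(97)=133230930, p(98)=150198136, p(99)=169229875, p(100)=190569292, p(101)=214481126, p(102)=241265379, p(103)=271248950, p(104)=304801365, p(105)=342325709, p(106)=384276336, p(107)=431149389, p(108)=483502844, p(109)=541946240, p(110)=607163746, p(111)=679903203, p(112)=761002156, p(113)=851376628, p(114)=952050665, p(115)=1064144451, p(116)=1188908248, p(117)=1327710076, p(118)=1482074143, p(119)=1653668665, p(120)=1844349560, p(121)=2056148051, p(122)=2291320912, p(123)=2552338241, p(124)=2841940500, p(125)=3163127352, p(126)=3519222692, p(127)=3913864295, p(128)=4351078600, p(129)=4835271870, p(130)=5371315400, p(131)=5964539504, p(132)=6620830889, p(133)=7346629512, p(134)=8149040695, p(135)=9035836076, p(136)=10015581680, p(137)=11097645016, p(138)=12292341831, p(139)=13610949895, p(140)=15065878135, p(141)=16670689208, p(142)=18440293320, p(143)=20390982757, p(144)=22540654445, p(145)=24908858009, p(146)=27517052599, p(147)=30388671978, p(148)=33549419497, p(149)=37027355200, p(150)=40853235313, p(151)=45060624582, p(152)=49686288421, p(153)=54770336324, p(154)=60356673280, p(155)=66493182097, p(156)=73232243759, p(157)=80630964769, p(158)=88751778802, p(159)=97662728555, p(160)=107438159466, p(161)=118159068427, p(162)=129913904637, p(163)=142798995930, p(164)=156919475295, p(165)=172389800255, p(166)=189334822579, p(167)=207890420102, p(168)=228204732751, p(169)=250438925115, p(170)=274768617130, p(171)=301384802048, p(172)=330495499613, p(173)=362326859895, p(174)=397125074750, p(175)=435157697830, p(176)=476715857290, p(177)=522115831195, p(178)=571701605655, p(179)=625846753120, p(180)=684957390936, p(181)=749474411781.
Final step: p(182) = p(181) + p(180) - p(177) - p(175) + p(170) + p(167) - p(160) - p(156) + p(147) + p(142) - p(131) - p(125) + p(112) + p(105) - p(90) - p(82) + p(65) + p(56) - p(37) - p(27) + p(6)
= 749474411781 + 684957390936 - 522115831195 - 435157697830 + 274768617130 + 207890420102 - 107438159466 - 73232243759 + 30388671978 + 18440293320 - 5964539504 - 3163127352 + 761002156 + 342325709 - 56634173 - 20506255 + 2012558 + 526823 - 21637 - 3010 + 11
= 819876908323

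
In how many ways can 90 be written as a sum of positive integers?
56634173

p(n) counts ways to write n as a sum of positive integers (order ignored).
Euler's pentagonal recurrence: p(k) = p(k-1) + p(k-2) - p(k-5) - p(k-7) + p(k-12) + p(k-15) - ... (offsets j(3j∓1)/2, signs ++--, p(0)=1, p(<0)=0).
DP table for k = 0..89: p(0)=1, p(1)=1, p(2)=2, p(3)=3, p(4)=5, p(5)=7, p(6)=11, p(7)=15, p(8)=22, p(9)=30, p(10)=42, p(11)=56, p(12)=77, p(13)=101, p(14)=135, p(15)=176, p(16)=231, p(17)=297, p(18)=385, p(19)=490, p(20)=627, p(21)=792, p(22)=1002, p(23)=1255, p(24)=1575, p(25)=1958, p(26)=2436, p(27)=3010, p(28)=3718, p(29)=4565, p(30)=5604, p(31)=6842, p(32)=8349, p(33)=10143, p(34)=12310, p(35)=14883, p(36)=17977, p(37)=21637, p(38)=26015, p(39)=31185, p(40)=37338, p(41)=44583, p(42)=53174, p(43)=63261, p(44)=75175, p(45)=89134, p(46)=105558, p(47)=124754, p(48)=147273, p(49)=173525, p(50)=204226, p(51)=239943, p(52)=281589, p(53)=329931, p(54)=386155, p(55)=451276, p(56)=526823, p(57)=614154, p(58)=715220, p(59)=831820, p(60)=966467, p(61)=1121505, p(62)=1300156, p(63)=1505499, p(64)=1741630, p(65)=2012558, p(66)=2323520, p(67)=2679689, p(68)=3087735, p(69)=3554345, p(70)=4087968, p(71)=4697205, p(72)=5392783, p(73)=6185689, p(74)=7089500, p(75)=8118264, p(76)=9289091, p(77)=10619863, p(78)=12132164, p(79)=13848650, p(80)=15796476, p(81)=18004327, p(82)=20506255, p(83)=23338469, p(84)=26543660, p(85)=30167357, p(86)=34262962, p(87)=38887673, p(88)=44108109, p(89)=49995925.
Final step: p(90) = p(89) + p(88) - p(85) - p(83) + p(78) + p(75) - p(68) - p(64) + p(55) + p(50) - p(39) - p(33) + p(20) + p(13)
= 49995925 + 44108109 - 30167357 - 23338469 + 12132164 + 8118264 - 3087735 - 1741630 + 451276 + 204226 - 31185 - 10143 + 627 + 101
= 56634173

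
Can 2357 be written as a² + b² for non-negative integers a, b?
26² + 41² (a=26, b=41)

Factorization: 2357 = 2357
By Fermat: n is sum of two squares iff every prime p ≡ 3 (mod 4) appears to even power.
All primes ≡ 3 (mod 4) appear to even power.
Search a = 0, 1, 2, … for 2357 - a² a perfect square: first hit at a = 26: 2357 - 676 = 1681 = 41².
2357 = 26² + 41² = 676 + 1681 ✓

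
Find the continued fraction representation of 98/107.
[0; 1, 10, 1, 8]

Euclidean algorithm steps:
98 = 0 × 107 + 98
107 = 1 × 98 + 9
98 = 10 × 9 + 8
9 = 1 × 8 + 1
8 = 8 × 1 + 0
Continued fraction: [0; 1, 10, 1, 8]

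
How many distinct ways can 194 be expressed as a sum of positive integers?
2366022741845

p(n) counts ways to write n as a sum of positive integers (order ignored).
Euler's pentagonal recurrence: p(k) = p(k-1) + p(k-2) - p(k-5) - p(k-7) + p(k-12) + p(k-15) - ... (offsets j(3j∓1)/2, signs ++--, p(0)=1, p(<0)=0).
DP table for k = 0..193: p(0)=1, p(1)=1, p(2)=2, p(3)=3, p(4)=5, p(5)=7, p(6)=11, p(7)=15, p(8)=22, p(9)=30, p(10)=42, p(11)=56, p(12)=77, p(13)=101, p(14)=135, p(15)=176, p(16)=231, p(17)=297, p(18)=385, p(19)=490, p(20)=627, p(21)=792, p(22)=1002, p(23)=1255, p(24)=1575, p(25)=1958, p(26)=2436, p(27)=3010, p(28)=3718, p(29)=4565, p(30)=5604, p(31)=6842, p(32)=8349, p(33)=10143, p(34)=12310, p(35)=14883, p(36)=17977, p(37)=21637, p(38)=26015, p(39)=31185, p(40)=37338, p(41)=44583, p(42)=53174, p(43)=63261, p(44)=75175, p(45)=89134, p(46)=105558, p(47)=124754, p(48)=147273, p(49)=173525, p(50)=204226, p(51)=239943, p(52)=281589, p(53)=329931, p(54)=386155, p(55)=451276, p(56)=526823, p(57)=614154, p(58)=715220, p(59)=831820, p(60)=966467, p(61)=1121505, p(62)=1300156, p(63)=1505499, p(64)=1741630, p(65)=2012558, p(66)=2323520, p(67)=2679689, p(68)=3087735, p(69)=3554345, p(70)=4087968, p(71)=4697205, p(72)=5392783, p(73)=6185689, p(74)=7089500, p(75)=8118264, p(76)=9289091, p(77)=10619863, p(78)=12132164, p(79)=13848650, p(80)=15796476, p(81)=18004327, p(82)=20506255, p(83)=23338469, p(84)=26543660, p(85)=30167357, p(86)=34262962, p(87)=38887673, p(88)=44108109, p(89)=49995925, p(90)=56634173, p(91)=64112359, p(92)=72533807, p(93)=82010177, p(94)=92669720, p(95)=104651419, p(96)=118114304, p(97)=133230930, p(98)=150198136, p(99)=169229875, p(100)=190569292, p(101)=214481126, p(102)=241265379, p(103)=271248950, p(104)=304801365, p(105)=342325709, p(106)=384276336, p(107)=431149389, p(108)=483502844, p(109)=541946240, p(110)=607163746, p(111)=679903203, p(112)=761002156, p(113)=851376628, p(114)=952050665, p(115)=1064144451, p(116)=1188908248, p(117)=1327710076, p(118)=1482074143, p(119)=1653668665, p(120)=1844349560, p(121)=2056148051, p(122)=2291320912, p(123)=2552338241, p(124)=2841940500, p(125)=3163127352, p(126)=3519222692, p(127)=3913864295, p(128)=4351078600, p(129)=4835271870, p(130)=5371315400, p(131)=5964539504, p(132)=6620830889, p(133)=7346629512, p(134)=8149040695, p(135)=9035836076, p(136)=10015581680, p(137)=11097645016, p(138)=12292341831, p(139)=13610949895, p(140)=15065878135, p(141)=16670689208, p(142)=18440293320, p(143)=20390982757, p(144)=22540654445, p(145)=24908858009, p(146)=27517052599, p(147)=30388671978, p(148)=33549419497, p(149)=37027355200, p(150)=40853235313, p(151)=45060624582, p(152)=49686288421, p(153)=54770336324, p(154)=60356673280, p(155)=66493182097, p(156)=73232243759, p(157)=80630964769, p(158)=88751778802, p(159)=97662728555, p(160)=107438159466, p(161)=118159068427, p(162)=129913904637, p(163)=142798995930, p(164)=156919475295, p(165)=172389800255, p(166)=189334822579, p(167)=207890420102, p(168)=228204732751, p(169)=250438925115, p(170)=274768617130, p(171)=301384802048, p(172)=330495499613, p(173)=362326859895, p(174)=397125074750, p(175)=435157697830, p(176)=476715857290, p(177)=522115831195, p(178)=571701605655, p(179)=625846753120, p(180)=684957390936, p(181)=749474411781, p(182)=819876908323, p(183)=896684817527, p(184)=980462880430, p(185)=1071823774337, p(186)=1171432692373, p(187)=1280011042268, p(188)=1398341745571, p(189)=1527273599625, p(190)=1667727404093, p(191)=1820701100652, p(192)=1987276856363, p(193)=2168627105469.
Final step: p(194) = p(193) + p(192) - p(189) - p(187) + p(182) + p(179) - p(172) - p(168) + p(159) + p(154) - p(143) - p(137) + p(124) + p(117) - p(102) - p(94) + p(77) + p(68) - p(49) - p(39) + p(18) + p(7)
= 2168627105469 + 1987276856363 - 1527273599625 - 1280011042268 + 819876908323 + 625846753120 - 330495499613 - 228204732751 + 97662728555 + 60356673280 - 20390982757 - 11097645016 + 2841940500 + 1327710076 - 241265379 - 92669720 + 10619863 + 3087735 - 173525 - 31185 + 385 + 15
= 2366022741845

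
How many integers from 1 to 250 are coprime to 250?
100

250 = 2 × 5^3
φ(n) = n × ∏(1 - 1/p) for each prime p dividing n
φ(250) = 250 × (1 - 1/2) × (1 - 1/5) = 100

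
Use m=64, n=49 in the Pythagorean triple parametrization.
(1695, 6272, 6497)

Euclid's formula: a = m² - n², b = 2mn, c = m² + n²
m = 64, n = 49
a = 64² - 49² = 4096 - 2401 = 1695
b = 2 × 64 × 49 = 6272
c = 64² + 49² = 4096 + 2401 = 6497
Verification: 1695² + 6272² = 2873025 + 39337984 = 42211009 = 6497² ✓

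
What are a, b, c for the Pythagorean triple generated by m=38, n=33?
(355, 2508, 2533)

Euclid's formula: a = m² - n², b = 2mn, c = m² + n²
m = 38, n = 33
a = 38² - 33² = 1444 - 1089 = 355
b = 2 × 38 × 33 = 2508
c = 38² + 33² = 1444 + 1089 = 2533
Verification: 355² + 2508² = 126025 + 6290064 = 6416089 = 2533² ✓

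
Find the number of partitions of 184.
980462880430

p(n) counts ways to write n as a sum of positive integers (order ignored).
Euler's pentagonal recurrence: p(k) = p(k-1) + p(k-2) - p(k-5) - p(k-7) + p(k-12) + p(k-15) - ... (offsets j(3j∓1)/2, signs ++--, p(0)=1, p(<0)=0).
DP table for k = 0..183: p(0)=1, p(1)=1, p(2)=2, p(3)=3, p(4)=5, p(5)=7, p(6)=11, p(7)=15, p(8)=22, p(9)=30, p(10)=42, p(11)=56, p(12)=77, p(13)=101, p(14)=135, p(15)=176, p(16)=231, p(17)=297, p(18)=385, p(19)=490, p(20)=627, p(21)=792, p(22)=1002, p(23)=1255, p(24)=1575, p(25)=1958, p(26)=2436, p(27)=3010, p(28)=3718, p(29)=4565, p(30)=5604, p(31)=6842, p(32)=8349, p(33)=10143, p(34)=12310, p(35)=14883, p(36)=17977, p(37)=21637, p(38)=26015, p(39)=31185, p(40)=37338, p(41)=44583, p(42)=53174, p(43)=63261, p(44)=75175, p(45)=89134, p(46)=105558, p(47)=124754, p(48)=147273, p(49)=173525, p(50)=204226, p(51)=239943, p(52)=281589, p(53)=329931, p(54)=386155, p(55)=451276, p(56)=526823, p(57)=614154, p(58)=715220, p(59)=831820, p(60)=966467, p(61)=1121505, p(62)=1300156, p(63)=1505499, p(64)=1741630, p(65)=2012558, p(66)=2323520, p(67)=2679689, p(68)=3087735, p(69)=3554345, p(70)=4087968, p(71)=4697205, p(72)=5392783, p(73)=6185689, p(74)=7089500, p(75)=8118264, p(76)=9289091, p(77)=10619863, p(78)=12132164, p(79)=13848650, p(80)=15796476, p(81)=18004327, p(82)=20506255, p(83)=23338469, p(84)=26543660, p(85)=30167357, p(86)=34262962, p(87)=38887673, p(88)=44108109, p(89)=49995925, p(90)=56634173, p(91)=64112359, p(92)=72533807, p(93)=82010177, p(94)=92669720, p(95)=104651419, p(96)=118114304, p(97)=133230930, p(98)=150198136, p(99)=169229875, p(100)=190569292, p(101)=214481126, p(102)=241265379, p(103)=271248950, p(104)=304801365, p(105)=342325709, p(106)=384276336, p(107)=431149389, p(108)=483502844, p(109)=541946240, p(110)=607163746, p(111)=679903203, p(112)=761002156, p(113)=851376628, p(114)=952050665, p(115)=1064144451, p(116)=1188908248, p(117)=1327710076, p(118)=1482074143, p(119)=1653668665, p(120)=1844349560, p(121)=2056148051, p(122)=2291320912, p(123)=2552338241, p(124)=2841940500, p(125)=3163127352, p(126)=3519222692, p(127)=3913864295, p(128)=4351078600, p(129)=4835271870, p(130)=5371315400, p(131)=5964539504, p(132)=6620830889, p(133)=7346629512, p(134)=8149040695, p(135)=9035836076, p(136)=10015581680, p(137)=11097645016, p(138)=12292341831, p(139)=13610949895, p(140)=15065878135, p(141)=16670689208, p(142)=18440293320, p(143)=20390982757, p(144)=22540654445, p(145)=24908858009, p(146)=27517052599, p(147)=30388671978, p(148)=33549419497, p(149)=37027355200, p(150)=40853235313, p(151)=45060624582, p(152)=49686288421, p(153)=54770336324, p(154)=60356673280, p(155)=66493182097, p(156)=73232243759, p(157)=80630964769, p(158)=88751778802, p(159)=97662728555, p(160)=107438159466, p(161)=118159068427, p(162)=129913904637, p(163)=142798995930, p(164)=156919475295, p(165)=172389800255, p(166)=189334822579, p(167)=207890420102, p(168)=228204732751, p(169)=250438925115, p(170)=274768617130, p(171)=301384802048, p(172)=330495499613, p(173)=362326859895, p(174)=397125074750, p(175)=435157697830, p(176)=476715857290, p(177)=522115831195, p(178)=571701605655, p(179)=625846753120, p(180)=684957390936, p(181)=749474411781, p(182)=819876908323, p(183)=896684817527.
Final step: p(184) = p(183) + p(182) - p(179) - p(177) + p(172) + p(169) - p(162) - p(158) + p(149) + p(144) - p(133) - p(127) + p(114) + p(107) - p(92) - p(84) + p(67) + p(58) - p(39) - p(29) + p(8)
= 896684817527 + 819876908323 - 625846753120 - 522115831195 + 330495499613 + 250438925115 - 129913904637 - 88751778802 + 37027355200 + 22540654445 - 7346629512 - 3913864295 + 952050665 + 431149389 - 72533807 - 26543660 + 2679689 + 715220 - 31185 - 4565 + 22
= 980462880430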